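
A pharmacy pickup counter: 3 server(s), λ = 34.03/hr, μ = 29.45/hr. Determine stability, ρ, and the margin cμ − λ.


Total capacity cμ = 3·29.45 = 88.35/hr
ρ = λ/(cμ) = 34.03/88.35 = 0.3852
Stable ⇔ ρ < 1: YES
Spare capacity = cμ − λ = 88.35 − 34.03 = 54.32/hr

Final: ρ = 0.3852; stable; margin = 54.32/hr


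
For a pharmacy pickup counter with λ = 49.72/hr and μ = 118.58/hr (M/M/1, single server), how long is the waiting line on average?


ρ = 49.72/118.58 = 0.4193
Lq = ρ²/(1−ρ) = 0.1758/0.5807 = 0.3027

Final: 0.3027


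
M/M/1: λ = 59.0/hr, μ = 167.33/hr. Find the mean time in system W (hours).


W = 1/(μ−λ) = 1/(167.33 − 59.0) = 1/108.33 = 0.009231 hr

Final: 0.009231 hr


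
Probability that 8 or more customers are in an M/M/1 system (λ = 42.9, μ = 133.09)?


ρ = 42.9/133.09 = 0.3223
P(N ≥ n) = ρ^n = 0.3223^8 = 0.0001165

Final: 0.0001165


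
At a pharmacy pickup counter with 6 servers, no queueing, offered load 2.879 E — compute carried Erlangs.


B(6,2.879) = 0.045710 (Erlang-B)
Carried load = a(1 − B) = 2.879·(1 − 0.045710) = 2.879·0.954290 = 2.7474 E

Final: 2.7474 Erlangs


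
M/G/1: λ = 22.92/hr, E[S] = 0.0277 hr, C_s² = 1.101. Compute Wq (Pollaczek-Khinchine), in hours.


ρ = λ·E[S] = 22.92·0.0277 = 0.6349
E[S²] = E[S]²(1+C_s²) = 0.0277²·(1+1.101) = 0.001612
Wq = λ·E[S²]/(2(1−ρ)) = 22.92·0.001612/(2·0.3651) = 0.05060 hr

Final: 0.05060 hr


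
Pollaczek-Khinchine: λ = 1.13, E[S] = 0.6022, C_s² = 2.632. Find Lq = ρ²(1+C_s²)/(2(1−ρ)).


ρ = λ·E[S] = 1.13·0.6022 = 0.6805
Lq = ρ²(1+C_s²)/(2(1−ρ)) = 0.4631·(1+2.632)/(2·0.3195)
= 0.4631·3.6320/0.6390 = 2.63187

Final: 2.63187


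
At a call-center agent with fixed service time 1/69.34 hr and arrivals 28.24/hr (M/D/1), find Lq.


ρ = 28.24/69.34 = 0.4073
M/D/1: Lq = ρ²/(2(1−ρ)) = 0.1659/(2·0.5927) = 0.13992

Final: 0.13992


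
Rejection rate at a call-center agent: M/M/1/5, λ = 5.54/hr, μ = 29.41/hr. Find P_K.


ρ = λ/μ = 5.54/29.41 = 0.1884
P_K = (1−ρ)ρ^K/(1−ρ^(K+1)) = (0.8116·0.0002372)/(1 − 0.00004468)
= 0.0001925/0.999955 = 0.0001925

Final: 0.0001925


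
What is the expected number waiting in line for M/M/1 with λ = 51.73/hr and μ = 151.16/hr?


ρ = 51.73/151.16 = 0.3422
Lq = ρ²/(1−ρ) = 0.1171/0.6578 = 0.1780

Final: 0.1780


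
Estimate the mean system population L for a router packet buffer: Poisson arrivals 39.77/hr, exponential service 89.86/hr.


ρ = λ/μ = 39.77/89.86 = 0.4426
L = ρ/(1−ρ) = 0.4426/(1 − 0.4426) = 0.4426/0.5574 = 0.7940

Final: 0.7940


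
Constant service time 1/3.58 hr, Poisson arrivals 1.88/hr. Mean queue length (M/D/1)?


ρ = 1.88/3.58 = 0.5251
M/D/1: Lq = ρ²/(2(1−ρ)) = 0.2758/(2·0.4749) = 0.29037

Final: 0.29037


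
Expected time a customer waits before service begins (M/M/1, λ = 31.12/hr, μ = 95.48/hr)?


ρ = 31.12/95.48 = 0.3259
Wq = ρ/(μ−λ) = 0.3259/(95.48 − 31.12) = 0.3259/64.36 = 0.005064 hr

Final: 0.005064 hr


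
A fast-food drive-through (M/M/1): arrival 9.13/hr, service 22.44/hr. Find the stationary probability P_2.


ρ = 9.13/22.44 = 0.4069
P_n = (1−ρ)·ρ^n = (1 − 0.4069)·0.4069^2 = 0.5931·0.165537 = 0.098186

Final: 0.098186


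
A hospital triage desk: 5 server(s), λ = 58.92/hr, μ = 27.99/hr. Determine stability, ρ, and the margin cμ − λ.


Total capacity cμ = 5·27.99 = 139.95/hr
ρ = λ/(cμ) = 58.92/139.95 = 0.4210
Stable ⇔ ρ < 1: YES
Spare capacity = cμ − λ = 139.95 − 58.92 = 81.03/hr

Final: ρ = 0.4210; stable; margin = 81.03/hr


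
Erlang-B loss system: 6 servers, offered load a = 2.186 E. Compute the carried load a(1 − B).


B(6,2.186) = 0.017153 (Erlang-B)
Carried load = a(1 − B) = 2.186·(1 − 0.017153) = 2.186·0.982847 = 2.1485 E

Final: 2.1485 Erlangs


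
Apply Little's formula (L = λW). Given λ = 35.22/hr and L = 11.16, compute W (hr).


W = L/λ = 11.16/35.22 = 0.3169 hr

Final: 0.3169 hr


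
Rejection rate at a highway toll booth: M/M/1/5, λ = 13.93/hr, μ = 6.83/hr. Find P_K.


ρ = λ/μ = 13.93/6.83 = 2.0395
P_K = (1−ρ)ρ^K/(1−ρ^(K+1)) = (-1.0395·35.290033)/(1 − 71.975133)
= -36.685100/-70.975133 = 0.516873

Final: 0.516873


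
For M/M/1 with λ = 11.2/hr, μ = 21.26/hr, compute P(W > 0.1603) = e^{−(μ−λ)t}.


W ~ Exponential(μ−λ) for M/M/1.
μ − λ = 21.26 − 11.2 = 10.0600
P(W > t) = e^{−(μ−λ)t} = e^{−1.6126} = 0.199365

Final: 0.199365


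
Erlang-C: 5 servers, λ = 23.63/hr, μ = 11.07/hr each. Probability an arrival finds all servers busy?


a = λ/μ = 2.1346; ρ = a/5 = 0.4269
P₀ = 0.117049 (from M/M/c formula)
C(c,a) = [a^c/(c!(1−ρ))]·P₀ = [44.31804/(120·0.5731)]·0.117049
= 0.64444·0.117049 = 0.075431

Final: 0.075431


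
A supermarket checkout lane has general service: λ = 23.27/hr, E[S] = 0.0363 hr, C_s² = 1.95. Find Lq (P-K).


ρ = λ·E[S] = 23.27·0.0363 = 0.8447
Lq = ρ²(1+C_s²)/(2(1−ρ)) = 0.7135·(1+1.95)/(2·0.1553)
= 0.7135·2.9500/0.3106 = 6.77687

Final: 6.77687


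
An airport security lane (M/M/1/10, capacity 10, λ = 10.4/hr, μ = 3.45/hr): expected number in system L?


ρ = 10.4/3.45 = 3.0145
L = ρ[1 − (K+1)ρ^K + Kρ^(K+1)] / [(1−ρ)(1−ρ^(K+1))]
Numerator: 3.0145·(1 − 11·61964.427604 + 10·186791.317993) = 3576109.261871
Denominator: (-2.0145)·(-186790.317993) = 376287.742044
L = 3576109.261871/376287.742044 = 9.5037

Final: 9.5037


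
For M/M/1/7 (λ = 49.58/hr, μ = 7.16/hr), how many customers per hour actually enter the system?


ρ = 6.9246; P_K = (1−ρ)ρ^7/(1−ρ^8) = 0.855587
λ_eff = λ(1 − P_K) = 49.58·(1 − 0.855587) = 49.58·0.144413 = 7.1600 /hr

Final: 7.1600 /hr


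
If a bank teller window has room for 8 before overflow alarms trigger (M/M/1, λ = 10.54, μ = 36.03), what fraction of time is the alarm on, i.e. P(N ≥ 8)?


ρ = 10.54/36.03 = 0.2925
P(N ≥ n) = ρ^n = 0.2925^8 = 0.00005363

Final: 0.00005363


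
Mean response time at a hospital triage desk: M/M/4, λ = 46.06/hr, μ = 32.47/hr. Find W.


a = 1.4185; ρ = 0.3546; P₀ = 0.240278
Lq = P₀·a^c·ρ/(c!(1−ρ)²) = 0.03452
Wq = Lq/λ = 0.03452/46.06 = 0.0007494 hr
W = Wq + 1/μ = 0.0007494 + 0.03080 = 0.03155 hr

Final: 0.03155 hr


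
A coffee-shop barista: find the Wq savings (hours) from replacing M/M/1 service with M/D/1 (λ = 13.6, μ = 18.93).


ρ = 13.6/18.93 = 0.7184
Wq(M/M/1) = ρ/(μ−λ) = 0.7184/5.33 = 0.13479 hr
Wq(M/D/1) = ρ/(2(μ−λ)) = 0.06740 hr
Savings = 0.13479 − 0.06740 = 0.06740 hr

Final: 0.06740 hr


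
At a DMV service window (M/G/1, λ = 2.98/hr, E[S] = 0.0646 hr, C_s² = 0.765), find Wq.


ρ = λ·E[S] = 2.98·0.0646 = 0.1925
E[S²] = E[S]²(1+C_s²) = 0.0646²·(1+0.765) = 0.007366
Wq = λ·E[S²]/(2(1−ρ)) = 2.98·0.007366/(2·0.8075) = 0.01359 hr

Final: 0.01359 hr


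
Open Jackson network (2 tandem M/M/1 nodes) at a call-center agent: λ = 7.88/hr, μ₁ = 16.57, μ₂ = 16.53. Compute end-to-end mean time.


Each node sees arrival rate λ = 7.88/hr (tandem ⇒ throughput preserved).
W₁ = 1/(μ₁−λ) = 1/(16.57−7.88) = 0.11507 hr
W₂ = 1/(μ₂−λ) = 1/(16.53−7.88) = 0.11561 hr
W_total = W₁ + W₂ = 0.11507 + 0.11561 = 0.23068 hr

Final: 0.23068 hr


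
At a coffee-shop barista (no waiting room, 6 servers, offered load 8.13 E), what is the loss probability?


B(c,a) = (a^c/c!) / Σ_{k=0}^{c} a^k/k!
a^6/6! = 401.061318
Σ terms (k=0..6): 1.00000 + 8.13000 + 33.04845 + 89.56130 + 182.03334 + 295.98621 + 401.06132 = 1010.820622
B = 401.061318/1010.820622 = 0.396768

Final: 0.396768


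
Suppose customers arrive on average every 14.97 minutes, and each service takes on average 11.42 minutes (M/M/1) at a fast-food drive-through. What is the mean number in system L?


λ = 60/14.97 = 4.0080 /hr
μ = 60/11.42 = 5.2539 /hr
ρ = λ/μ = 4.0080/5.2539 = 0.7629
L = ρ/(1−ρ) = 0.7629/0.2371 = 3.2169

Final: 3.2169


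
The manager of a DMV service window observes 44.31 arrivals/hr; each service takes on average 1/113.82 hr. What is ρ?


ρ = λ/μ = 44.31/113.82 = 0.3893

Final: 0.3893


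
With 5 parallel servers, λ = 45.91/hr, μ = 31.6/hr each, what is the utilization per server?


ρ = λ/(cμ) = 45.91/(5·31.6) = 45.91/158.00 = 0.2906

Final: 0.2906


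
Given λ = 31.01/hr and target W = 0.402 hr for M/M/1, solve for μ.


W = 1/(μ−λ) ⇒ μ − λ = 1/W = 1/0.402 = 2.4876
μ = λ + 1/W = 31.01 + 2.4876 = 33.4976 per hr

Final: 33.4976 /hr


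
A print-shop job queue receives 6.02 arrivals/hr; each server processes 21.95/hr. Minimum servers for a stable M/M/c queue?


Stability requires cμ > λ ⇔ c > λ/μ.
λ/μ = 6.02/21.95 = 0.2743
Minimum integer c = ⌊0.2743⌋ + 1 = 1
Check: 1·21.95 = 21.95 > 6.02, while 0·21.95 = 0.00 ≤ 6.02

Final: 1 servers


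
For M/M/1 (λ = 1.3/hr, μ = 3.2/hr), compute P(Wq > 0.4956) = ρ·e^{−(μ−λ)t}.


ρ = 1.3/3.2 = 0.4062
P(Wq > t) = ρ·e^{−(μ−λ)t} = 0.4062·e^{−0.9416}
= 0.4062·0.389988 = 0.158433

Final: 0.158433


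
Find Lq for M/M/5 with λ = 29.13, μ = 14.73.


a = λ/μ = 1.9776; ρ = a/5 = 0.3955
P₀ = 0.137432
Lq = P₀·a^c·ρ / (c!·(1−ρ)²) = 0.137432·30.24744·0.3955/(120·0.36540)
= 0.03750

Final: 0.03750


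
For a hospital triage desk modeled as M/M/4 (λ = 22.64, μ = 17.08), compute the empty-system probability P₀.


a = λ/μ = 22.64/17.08 = 1.3255; ρ = a/c = 0.3314
Σ_{k=0}^{3} a^k/k! (terms k=0..3) = 1.00000 + 1.32553 + 0.87851 + 0.38816 = 3.59220
Tail: a^4/(4!(1−ρ)) = 3.08713/(24·0.6686) = 0.19238
P₀ = 1/(3.59220 + 0.19238) = 1/3.78458 = 0.264230

Final: 0.264230


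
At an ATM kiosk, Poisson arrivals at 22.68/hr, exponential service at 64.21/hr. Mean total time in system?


W = 1/(μ−λ) = 1/(64.21 − 22.68) = 1/41.53 = 0.02408 hr

Final: 0.02408 hr


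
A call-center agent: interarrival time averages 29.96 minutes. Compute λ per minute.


λ = 1/(interarrival time) in consistent units.
1 minute = 1 min, so λ = 1/29.96 = 0.03338 per minute

Final: 0.03338 /min


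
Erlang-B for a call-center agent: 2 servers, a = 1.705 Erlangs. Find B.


B(c,a) = (a^c/c!) / Σ_{k=0}^{c} a^k/k!
a^2/2! = 1.453513
Σ terms (k=0..2): 1.00000 + 1.70500 + 1.45351 = 4.158513
B = 1.453513/4.158513 = 0.349527

Final: 0.349527


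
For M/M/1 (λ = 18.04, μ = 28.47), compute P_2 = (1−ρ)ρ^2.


ρ = 18.04/28.47 = 0.6336
P_n = (1−ρ)·ρ^n = (1 − 0.6336)·0.6336^2 = 0.3664·0.401512 = 0.147094

Final: 0.147094


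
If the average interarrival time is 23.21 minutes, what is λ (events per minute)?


λ = 1/(interarrival time) in consistent units.
1 minute = 1 min, so λ = 1/23.21 = 0.04308 per minute

Final: 0.04308 /min


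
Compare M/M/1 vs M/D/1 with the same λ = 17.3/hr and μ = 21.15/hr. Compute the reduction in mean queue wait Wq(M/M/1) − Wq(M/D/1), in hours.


ρ = 17.3/21.15 = 0.8180
Wq(M/M/1) = ρ/(μ−λ) = 0.8180/3.85 = 0.21246 hr
Wq(M/D/1) = ρ/(2(μ−λ)) = 0.10623 hr
Savings = 0.21246 − 0.10623 = 0.10623 hr

Final: 0.10623 hr


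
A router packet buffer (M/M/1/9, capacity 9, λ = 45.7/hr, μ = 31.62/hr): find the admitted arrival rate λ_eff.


ρ = 1.4453; P_K = (1−ρ)ρ^9/(1−ρ^10) = 0.316043
λ_eff = λ(1 − P_K) = 45.7·(1 − 0.316043) = 45.7·0.683957 = 31.2568 /hr

Final: 31.2568 /hr


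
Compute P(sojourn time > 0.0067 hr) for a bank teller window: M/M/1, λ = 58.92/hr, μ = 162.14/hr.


W ~ Exponential(μ−λ) for M/M/1.
μ − λ = 162.14 − 58.92 = 103.2200
P(W > t) = e^{−(μ−λ)t} = e^{−0.6916} = 0.500787

Final: 0.500787


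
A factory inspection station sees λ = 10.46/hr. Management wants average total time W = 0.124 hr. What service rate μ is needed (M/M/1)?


W = 1/(μ−λ) ⇒ μ − λ = 1/W = 1/0.124 = 8.0645
μ = λ + 1/W = 10.46 + 8.0645 = 18.5245 per hr

Final: 18.5245 /hr


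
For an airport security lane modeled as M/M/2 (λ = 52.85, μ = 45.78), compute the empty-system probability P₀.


a = λ/μ = 52.85/45.78 = 1.1544; ρ = a/c = 0.5772
Σ_{k=0}^{1} a^k/k! (terms k=0..1) = 1.00000 + 1.15443 = 2.15443
Tail: a^2/(2!(1−ρ)) = 1.33272/(2·0.4228) = 1.57613
P₀ = 1/(2.15443 + 1.57613) = 1/3.73056 = 0.268056

Final: 0.268056


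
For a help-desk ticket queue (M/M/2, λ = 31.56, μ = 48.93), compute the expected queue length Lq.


a = λ/μ = 0.6450; ρ = a/2 = 0.3225
P₀ = 0.512286
Lq = P₀·a^c·ρ / (c!·(1−ρ)²) = 0.512286·0.41603·0.3225/(2·0.45900)
= 0.07487

Final: 0.07487


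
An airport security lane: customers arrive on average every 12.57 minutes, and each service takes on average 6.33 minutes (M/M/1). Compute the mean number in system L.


λ = 60/12.57 = 4.7733 /hr
μ = 60/6.33 = 9.4787 /hr
ρ = λ/μ = 4.7733/9.4787 = 0.5036
L = ρ/(1−ρ) = 0.5036/0.4964 = 1.0144

Final: 1.0144


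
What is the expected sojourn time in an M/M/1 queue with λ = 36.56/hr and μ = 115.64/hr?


W = 1/(μ−λ) = 1/(115.64 − 36.56) = 1/79.08 = 0.01265 hr

Final: 0.01265 hr


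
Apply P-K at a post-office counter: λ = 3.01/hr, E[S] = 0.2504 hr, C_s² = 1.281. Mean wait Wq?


ρ = λ·E[S] = 3.01·0.2504 = 0.7537
E[S²] = E[S]²(1+C_s²) = 0.2504²·(1+1.281) = 0.143019
Wq = λ·E[S²]/(2(1−ρ)) = 3.01·0.143019/(2·0.2463) = 0.87392 hr

Final: 0.87392 hr


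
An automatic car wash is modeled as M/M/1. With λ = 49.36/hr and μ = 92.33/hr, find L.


ρ = λ/μ = 49.36/92.33 = 0.5346
L = ρ/(1−ρ) = 0.5346/(1 − 0.5346) = 0.5346/0.4654 = 1.1487

Final: 1.1487


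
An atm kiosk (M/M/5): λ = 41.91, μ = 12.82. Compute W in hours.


a = 3.2691; ρ = 0.6538; P₀ = 0.034267
Lq = P₀·a^c·ρ/(c!(1−ρ)²) = 0.58171
Wq = Lq/λ = 0.58171/41.91 = 0.01388 hr
W = Wq + 1/μ = 0.01388 + 0.07800 = 0.09188 hr

Final: 0.09188 hr


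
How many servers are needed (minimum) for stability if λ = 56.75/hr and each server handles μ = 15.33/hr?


Stability requires cμ > λ ⇔ c > λ/μ.
λ/μ = 56.75/15.33 = 3.7019
Minimum integer c = ⌊3.7019⌋ + 1 = 4
Check: 4·15.33 = 61.32 > 56.75, while 3·15.33 = 45.99 ≤ 56.75

Final: 4 servers


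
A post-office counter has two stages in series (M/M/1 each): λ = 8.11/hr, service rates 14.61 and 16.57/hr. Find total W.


Each node sees arrival rate λ = 8.11/hr (tandem ⇒ throughput preserved).
W₁ = 1/(μ₁−λ) = 1/(14.61−8.11) = 0.15385 hr
W₂ = 1/(μ₂−λ) = 1/(16.57−8.11) = 0.11820 hr
W_total = W₁ + W₂ = 0.15385 + 0.11820 = 0.27205 hr

Final: 0.27205 hr


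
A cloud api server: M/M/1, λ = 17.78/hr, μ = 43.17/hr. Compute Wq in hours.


ρ = 17.78/43.17 = 0.4119
Wq = ρ/(μ−λ) = 0.4119/(43.17 − 17.78) = 0.4119/25.39 = 0.01622 hr

Final: 0.01622 hr


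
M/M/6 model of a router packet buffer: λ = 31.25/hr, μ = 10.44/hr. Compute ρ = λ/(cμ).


ρ = λ/(cμ) = 31.25/(6·10.44) = 31.25/62.64 = 0.4989

Final: 0.4989


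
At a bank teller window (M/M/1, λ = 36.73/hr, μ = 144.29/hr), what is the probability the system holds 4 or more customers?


ρ = 36.73/144.29 = 0.2546
P(N ≥ n) = ρ^n = 0.2546^4 = 0.004199

Final: 0.004199


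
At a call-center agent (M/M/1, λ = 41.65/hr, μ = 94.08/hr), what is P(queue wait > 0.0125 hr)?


ρ = 41.65/94.08 = 0.4427
P(Wq > t) = ρ·e^{−(μ−λ)t} = 0.4427·e^{−0.6554}
= 0.4427·0.519247 = 0.229875

Final: 0.229875


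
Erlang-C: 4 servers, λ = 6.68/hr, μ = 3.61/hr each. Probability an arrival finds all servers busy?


a = λ/μ = 1.8504; ρ = a/4 = 0.4626
P₀ = 0.153200 (from M/M/c formula)
C(c,a) = [a^c/(c!(1−ρ))]·P₀ = [11.72403/(24·0.5374)]·0.153200
= 0.90902·0.153200 = 0.139261

Final: 0.139261


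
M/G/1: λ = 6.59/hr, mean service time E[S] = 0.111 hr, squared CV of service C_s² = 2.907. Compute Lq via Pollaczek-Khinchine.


ρ = λ·E[S] = 6.59·0.111 = 0.7315
Lq = ρ²(1+C_s²)/(2(1−ρ)) = 0.5351·(1+2.907)/(2·0.2685)
= 0.5351·3.9070/0.5370 = 3.89287

Final: 3.89287


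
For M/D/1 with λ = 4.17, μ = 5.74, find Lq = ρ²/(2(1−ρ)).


ρ = 4.17/5.74 = 0.7265
M/D/1: Lq = ρ²/(2(1−ρ)) = 0.5278/(2·0.2735) = 0.96479

Final: 0.96479


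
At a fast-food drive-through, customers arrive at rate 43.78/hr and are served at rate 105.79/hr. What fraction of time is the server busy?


ρ = λ/μ = 43.78/105.79 = 0.4138

Final: 0.4138


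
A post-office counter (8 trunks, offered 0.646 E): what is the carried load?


B(8,0.646) = 0.0000003943 (Erlang-B)
Carried load = a(1 − B) = 0.646·(1 − 0.0000003943) = 0.646·1.000000 = 0.6460 E

Final: 0.6460 Erlangs


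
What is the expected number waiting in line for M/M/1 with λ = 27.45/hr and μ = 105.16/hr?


ρ = 27.45/105.16 = 0.2610
Lq = ρ²/(1−ρ) = 0.06814/0.7390 = 0.09221

Final: 0.09221


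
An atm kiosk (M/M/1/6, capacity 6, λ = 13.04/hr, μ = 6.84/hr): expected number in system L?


ρ = 13.04/6.84 = 1.9064
L = ρ[1 − (K+1)ρ^K + Kρ^(K+1)] / [(1−ρ)(1−ρ^(K+1))]
Numerator: 1.9064·(1 − 7·48.009694 + 6·91.527253) = 408.158976
Denominator: (-0.9064)·(-90.527253) = 82.056867
L = 408.158976/82.056867 = 4.9741

Final: 4.9741


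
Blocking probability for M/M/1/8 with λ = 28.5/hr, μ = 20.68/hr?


ρ = λ/μ = 28.5/20.68 = 1.3781
P_K = (1−ρ)ρ^K/(1−ρ^(K+1)) = (-0.3781·13.012316)/(1 − 17.932834)
= -4.920518/-16.932834 = 0.290590

Final: 0.290590


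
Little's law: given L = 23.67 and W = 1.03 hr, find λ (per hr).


λ = L/W = 23.67/1.03 = 22.9806 /hr

Final: 22.9806 /hr


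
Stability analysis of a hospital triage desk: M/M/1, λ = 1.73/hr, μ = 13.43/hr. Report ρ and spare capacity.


Total capacity cμ = 1·13.43 = 13.43/hr
ρ = λ/(cμ) = 1.73/13.43 = 0.1288
Stable ⇔ ρ < 1: YES
Spare capacity = cμ − λ = 13.43 − 1.73 = 11.70/hr

Final: ρ = 0.1288; stable; margin = 11.70/hr


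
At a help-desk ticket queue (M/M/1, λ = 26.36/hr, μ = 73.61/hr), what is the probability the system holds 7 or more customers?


ρ = 26.36/73.61 = 0.3581
P(N ≥ n) = ρ^n = 0.3581^7 = 0.0007552

Final: 0.0007552


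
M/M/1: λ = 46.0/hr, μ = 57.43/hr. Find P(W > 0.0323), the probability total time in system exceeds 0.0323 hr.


W ~ Exponential(μ−λ) for M/M/1.
μ − λ = 57.43 − 46.0 = 11.4300
P(W > t) = e^{−(μ−λ)t} = e^{−0.3692} = 0.691295

Final: 0.691295


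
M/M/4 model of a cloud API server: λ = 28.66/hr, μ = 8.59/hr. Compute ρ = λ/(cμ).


ρ = λ/(cμ) = 28.66/(4·8.59) = 28.66/34.36 = 0.8341

Final: 0.8341


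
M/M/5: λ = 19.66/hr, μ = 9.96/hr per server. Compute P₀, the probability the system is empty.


a = λ/μ = 19.66/9.96 = 1.9739; ρ = a/c = 0.3948
Σ_{k=0}^{4} a^k/k! (terms k=0..4) = 1.00000 + 1.97390 + 1.94813 + 1.28180 + 0.63254 = 6.83637
Tail: a^5/(5!(1−ρ)) = 29.96545/(120·0.6052) = 0.41260
P₀ = 1/(6.83637 + 0.41260) = 1/7.24896 = 0.137951

Final: 0.137951


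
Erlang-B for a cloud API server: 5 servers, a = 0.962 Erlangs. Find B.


B(c,a) = (a^c/c!) / Σ_{k=0}^{c} a^k/k!
a^5/5! = 0.006866
Σ terms (k=0..5): 1.00000 + 0.96200 + 0.46272 + 0.14838 + 0.03569 + 0.006866 = 2.615653
B = 0.006866/2.615653 = 0.002625

Final: 0.002625


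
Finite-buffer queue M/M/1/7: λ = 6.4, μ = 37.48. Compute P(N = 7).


ρ = λ/μ = 6.4/37.48 = 0.1708
P_K = (1−ρ)ρ^K/(1−ρ^(K+1)) = (0.8292·0.000004233)/(1 − 0.0000007228)
= 0.000003510/0.999999 = 0.000003510

Final: 0.000003510


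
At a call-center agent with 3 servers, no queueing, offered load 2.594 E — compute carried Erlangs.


B(3,2.594) = 0.294816 (Erlang-B)
Carried load = a(1 − B) = 2.594·(1 − 0.294816) = 2.594·0.705184 = 1.8292 E

Final: 1.8292 Erlangs


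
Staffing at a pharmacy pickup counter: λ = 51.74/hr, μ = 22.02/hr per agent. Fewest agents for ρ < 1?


Stability requires cμ > λ ⇔ c > λ/μ.
λ/μ = 51.74/22.02 = 2.3497
Minimum integer c = ⌊2.3497⌋ + 1 = 3
Check: 3·22.02 = 66.06 > 51.74, while 2·22.02 = 44.04 ≤ 51.74

Final: 3 servers


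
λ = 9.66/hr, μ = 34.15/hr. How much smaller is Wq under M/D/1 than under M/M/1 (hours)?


ρ = 9.66/34.15 = 0.2829
Wq(M/M/1) = ρ/(μ−λ) = 0.2829/24.49 = 0.01155 hr
Wq(M/D/1) = ρ/(2(μ−λ)) = 0.005775 hr
Savings = 0.01155 − 0.005775 = 0.005775 hr

Final: 0.005775 hr


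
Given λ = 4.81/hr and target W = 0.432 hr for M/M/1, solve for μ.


W = 1/(μ−λ) ⇒ μ − λ = 1/W = 1/0.432 = 2.3148
μ = λ + 1/W = 4.81 + 2.3148 = 7.1248 per hr

Final: 7.1248 /hr


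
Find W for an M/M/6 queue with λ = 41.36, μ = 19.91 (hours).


a = 2.0773; ρ = 0.3462; P₀ = 0.125029
Lq = P₀·a^c·ρ/(c!(1−ρ)²) = 0.01130
Wq = Lq/λ = 0.01130/41.36 = 0.0002733 hr
W = Wq + 1/μ = 0.0002733 + 0.05023 = 0.05050 hr

Final: 0.05050 hr


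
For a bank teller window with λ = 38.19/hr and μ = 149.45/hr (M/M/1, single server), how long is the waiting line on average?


ρ = 38.19/149.45 = 0.2555
Lq = ρ²/(1−ρ) = 0.06530/0.7445 = 0.08771

Final: 0.08771


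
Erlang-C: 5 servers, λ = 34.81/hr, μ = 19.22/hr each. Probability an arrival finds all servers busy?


a = λ/μ = 1.8111; ρ = a/5 = 0.3622
P₀ = 0.162751 (from M/M/c formula)
C(c,a) = [a^c/(c!(1−ρ))]·P₀ = [19.48737/(120·0.6378)]·0.162751
= 0.25463·0.162751 = 0.041441

Final: 0.041441


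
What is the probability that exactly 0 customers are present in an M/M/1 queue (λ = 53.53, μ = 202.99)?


ρ = 53.53/202.99 = 0.2637
P_n = (1−ρ)·ρ^n = (1 − 0.2637)·0.2637^0 = 0.7363·1.000000 = 0.736292

Final: 0.736292


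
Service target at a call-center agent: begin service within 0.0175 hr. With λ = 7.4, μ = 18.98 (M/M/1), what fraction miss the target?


ρ = 7.4/18.98 = 0.3899
P(Wq > t) = ρ·e^{−(μ−λ)t} = 0.3899·e^{−0.2027}
= 0.3899·0.816564 = 0.318365

Final: 0.318365


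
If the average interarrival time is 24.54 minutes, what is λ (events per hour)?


λ = 1/(interarrival time) in consistent units.
1 hour = 60 min, so λ = 60/24.54 = 2.4450 per hour

Final: 2.4450 /hr


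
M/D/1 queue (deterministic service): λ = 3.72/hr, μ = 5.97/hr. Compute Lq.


ρ = 3.72/5.97 = 0.6231
M/D/1: Lq = ρ²/(2(1−ρ)) = 0.3883/(2·0.3769) = 0.51511

Final: 0.51511


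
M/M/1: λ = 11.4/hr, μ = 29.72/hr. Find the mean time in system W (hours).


W = 1/(μ−λ) = 1/(29.72 − 11.4) = 1/18.32 = 0.05459 hr

Final: 0.05459 hr


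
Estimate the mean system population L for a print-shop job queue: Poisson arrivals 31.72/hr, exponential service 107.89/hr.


ρ = λ/μ = 31.72/107.89 = 0.2940
L = ρ/(1−ρ) = 0.2940/(1 − 0.2940) = 0.2940/0.7060 = 0.4164

Final: 0.4164


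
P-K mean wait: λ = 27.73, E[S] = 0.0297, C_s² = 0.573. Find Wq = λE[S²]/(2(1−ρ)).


ρ = λ·E[S] = 27.73·0.0297 = 0.8236
E[S²] = E[S]²(1+C_s²) = 0.0297²·(1+0.573) = 0.001388
Wq = λ·E[S²]/(2(1−ρ)) = 27.73·0.001388/(2·0.1764) = 0.10905 hr

Final: 0.10905 hr


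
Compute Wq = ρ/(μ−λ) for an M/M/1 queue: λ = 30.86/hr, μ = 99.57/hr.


ρ = 30.86/99.57 = 0.3099
Wq = ρ/(μ−λ) = 0.3099/(99.57 − 30.86) = 0.3099/68.71 = 0.004511 hr

Final: 0.004511 hr


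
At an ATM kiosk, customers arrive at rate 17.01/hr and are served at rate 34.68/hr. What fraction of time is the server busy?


ρ = λ/μ = 17.01/34.68 = 0.4905

Final: 0.4905


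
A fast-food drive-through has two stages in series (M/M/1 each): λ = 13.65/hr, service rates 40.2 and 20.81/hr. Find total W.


Each node sees arrival rate λ = 13.65/hr (tandem ⇒ throughput preserved).
W₁ = 1/(μ₁−λ) = 1/(40.2−13.65) = 0.03766 hr
W₂ = 1/(μ₂−λ) = 1/(20.81−13.65) = 0.13966 hr
W_total = W₁ + W₂ = 0.03766 + 0.13966 = 0.17733 hr

Final: 0.17733 hr


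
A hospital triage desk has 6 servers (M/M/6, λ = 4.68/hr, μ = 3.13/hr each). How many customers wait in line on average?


a = λ/μ = 1.4952; ρ = a/6 = 0.2492
P₀ = 0.224147
Lq = P₀·a^c·ρ / (c!·(1−ρ)²) = 0.224147·11.17401·0.2492/(720·0.56370)
= 0.001538

Final: 0.001538


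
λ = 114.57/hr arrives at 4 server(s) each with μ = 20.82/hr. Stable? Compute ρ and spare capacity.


Total capacity cμ = 4·20.82 = 83.28/hr
ρ = λ/(cμ) = 114.57/83.28 = 1.3757
Stable ⇔ ρ < 1: NO
Spare capacity = cμ − λ = 83.28 − 114.57 = -31.29/hr

Final: ρ = 1.3757; unstable; margin = -31.29/hr


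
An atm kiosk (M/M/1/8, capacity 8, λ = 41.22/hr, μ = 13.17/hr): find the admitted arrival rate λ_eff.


ρ = 3.1298; P_K = (1−ρ)ρ^8/(1−ρ^9) = 0.680519
λ_eff = λ(1 − P_K) = 41.22·(1 − 0.680519) = 41.22·0.319481 = 13.1690 /hr

Final: 13.1690 /hr


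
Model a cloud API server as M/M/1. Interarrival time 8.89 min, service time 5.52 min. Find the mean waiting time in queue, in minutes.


λ = 60/8.89 = 6.7492 /hr
μ = 60/5.52 = 10.8696 /hr
ρ = λ/μ = 6.7492/10.8696 = 0.6209
Wq = ρ/(μ−λ) = 0.6209/(10.8696−6.7492) = 0.15069 hr
In minutes: 0.15069·60 = 9.042 min

Final: 9.042 min


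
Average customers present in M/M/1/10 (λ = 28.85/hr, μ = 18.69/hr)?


ρ = 28.85/18.69 = 1.5436
L = ρ[1 − (K+1)ρ^K + Kρ^(K+1)] / [(1−ρ)(1−ρ^(K+1))]
Numerator: 1.5436·(1 − 11·76.800697 + 10·118.550032) = 527.438908
Denominator: (-0.5436)·(-117.550032) = 63.900927
L = 527.438908/63.900927 = 8.2540

Final: 8.2540


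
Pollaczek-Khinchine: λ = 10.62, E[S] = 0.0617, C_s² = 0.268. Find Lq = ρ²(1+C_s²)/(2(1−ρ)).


ρ = λ·E[S] = 10.62·0.0617 = 0.6553
Lq = ρ²(1+C_s²)/(2(1−ρ)) = 0.4294·(1+0.268)/(2·0.3447)
= 0.4294·1.2680/0.6895 = 0.78960

Final: 0.78960


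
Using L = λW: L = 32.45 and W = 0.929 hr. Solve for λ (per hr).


λ = L/W = 32.45/0.929 = 34.9300 /hr

Final: 34.9300 /hr


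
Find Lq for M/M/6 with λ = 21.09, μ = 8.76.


a = λ/μ = 2.4075; ρ = a/6 = 0.4013
P₀ = 0.089630
Lq = P₀·a^c·ρ / (c!·(1−ρ)²) = 0.089630·194.73089·0.4013/(720·0.35849)
= 0.02713

Final: 0.02713


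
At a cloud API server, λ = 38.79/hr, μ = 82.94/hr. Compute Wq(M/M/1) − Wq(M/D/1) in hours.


ρ = 38.79/82.94 = 0.4677
Wq(M/M/1) = ρ/(μ−λ) = 0.4677/44.15 = 0.01059 hr
Wq(M/D/1) = ρ/(2(μ−λ)) = 0.005297 hr
Savings = 0.01059 − 0.005297 = 0.005297 hr

Final: 0.005297 hr


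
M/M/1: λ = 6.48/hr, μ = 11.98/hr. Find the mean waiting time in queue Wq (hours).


ρ = 6.48/11.98 = 0.5409
Wq = ρ/(μ−λ) = 0.5409/(11.98 − 6.48) = 0.5409/5.50 = 0.09835 hr

Final: 0.09835 hr


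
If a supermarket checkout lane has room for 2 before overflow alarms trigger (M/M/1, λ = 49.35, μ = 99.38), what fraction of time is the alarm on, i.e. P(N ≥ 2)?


ρ = 49.35/99.38 = 0.4966
P(N ≥ n) = ρ^n = 0.4966^2 = 0.246590

Final: 0.246590


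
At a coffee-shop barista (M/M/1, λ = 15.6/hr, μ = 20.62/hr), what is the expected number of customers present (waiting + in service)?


ρ = λ/μ = 15.6/20.62 = 0.7565
L = ρ/(1−ρ) = 0.7565/(1 − 0.7565) = 0.7565/0.2435 = 3.1076

Final: 3.1076


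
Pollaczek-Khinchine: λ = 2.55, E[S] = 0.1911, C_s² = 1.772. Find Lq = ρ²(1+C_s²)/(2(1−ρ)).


ρ = λ·E[S] = 2.55·0.1911 = 0.4873
Lq = ρ²(1+C_s²)/(2(1−ρ)) = 0.2375·(1+1.772)/(2·0.5127)
= 0.2375·2.7720/1.0254 = 0.64196

Final: 0.64196


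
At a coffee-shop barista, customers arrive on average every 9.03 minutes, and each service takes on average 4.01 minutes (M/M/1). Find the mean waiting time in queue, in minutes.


λ = 60/9.03 = 6.6445 /hr
μ = 60/4.01 = 14.9626 /hr
ρ = λ/μ = 6.6445/14.9626 = 0.4441
Wq = ρ/(μ−λ) = 0.4441/(14.9626−6.6445) = 0.05339 hr
In minutes: 0.05339·60 = 3.203 min

Final: 3.203 min


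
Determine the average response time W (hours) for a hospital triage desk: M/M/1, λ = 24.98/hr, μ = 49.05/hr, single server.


W = 1/(μ−λ) = 1/(49.05 − 24.98) = 1/24.07 = 0.04155 hr

Final: 0.04155 hr


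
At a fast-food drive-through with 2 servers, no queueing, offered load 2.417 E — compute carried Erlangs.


B(2,2.417) = 0.460866 (Erlang-B)
Carried load = a(1 − B) = 2.417·(1 − 0.460866) = 2.417·0.539134 = 1.3031 E

Final: 1.3031 Erlangs


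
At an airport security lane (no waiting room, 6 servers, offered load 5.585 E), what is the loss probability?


B(c,a) = (a^c/c!) / Σ_{k=0}^{c} a^k/k!
a^6/6! = 42.150872
Σ terms (k=0..6): 1.00000 + 5.58500 + 15.59611 + 29.03476 + 40.53979 + 45.28294 + 42.15087 = 179.189478
B = 42.150872/179.189478 = 0.235231

Final: 0.235231


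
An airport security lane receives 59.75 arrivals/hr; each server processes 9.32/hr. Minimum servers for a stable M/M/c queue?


Stability requires cμ > λ ⇔ c > λ/μ.
λ/μ = 59.75/9.32 = 6.4109
Minimum integer c = ⌊6.4109⌋ + 1 = 7
Check: 7·9.32 = 65.24 > 59.75, while 6·9.32 = 55.92 ≤ 59.75

Final: 7 servers


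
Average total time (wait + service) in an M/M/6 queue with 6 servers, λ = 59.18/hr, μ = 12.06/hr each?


a = 4.9071; ρ = 0.8179; P₀ = 0.005209
Lq = P₀·a^c·ρ/(c!(1−ρ)²) = 2.49012
Wq = Lq/λ = 2.49012/59.18 = 0.04208 hr
W = Wq + 1/μ = 0.04208 + 0.08292 = 0.12500 hr

Final: 0.12500 hr


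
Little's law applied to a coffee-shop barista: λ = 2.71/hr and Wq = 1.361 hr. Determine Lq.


Lq = λWq = 2.71·1.361 = 3.6883

Final: 3.6883


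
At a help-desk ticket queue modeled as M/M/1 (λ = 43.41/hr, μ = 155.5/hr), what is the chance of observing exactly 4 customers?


ρ = 43.41/155.5 = 0.2792
P_n = (1−ρ)·ρ^n = (1 − 0.2792)·0.2792^4 = 0.7208·0.006073 = 0.004378

Final: 0.004378


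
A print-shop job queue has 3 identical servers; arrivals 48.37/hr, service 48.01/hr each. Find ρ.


ρ = λ/(cμ) = 48.37/(3·48.01) = 48.37/144.03 = 0.3358

Final: 0.3358


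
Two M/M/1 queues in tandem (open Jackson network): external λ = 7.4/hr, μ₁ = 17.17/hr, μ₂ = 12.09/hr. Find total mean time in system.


Each node sees arrival rate λ = 7.4/hr (tandem ⇒ throughput preserved).
W₁ = 1/(μ₁−λ) = 1/(17.17−7.4) = 0.10235 hr
W₂ = 1/(μ₂−λ) = 1/(12.09−7.4) = 0.21322 hr
W_total = W₁ + W₂ = 0.10235 + 0.21322 = 0.31557 hr

Final: 0.31557 hr


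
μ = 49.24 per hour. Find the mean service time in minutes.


Mean service time = 1/μ = 1/49.24 hour = 0.02031 hour
In minutes: 0.02031 × 60 = 1.2185 min

Final: 1.2185 min


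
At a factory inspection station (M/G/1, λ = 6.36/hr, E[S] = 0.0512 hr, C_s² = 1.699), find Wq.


ρ = λ·E[S] = 6.36·0.0512 = 0.3256
E[S²] = E[S]²(1+C_s²) = 0.0512²·(1+1.699) = 0.007075
Wq = λ·E[S²]/(2(1−ρ)) = 6.36·0.007075/(2·0.6744) = 0.03336 hr

Final: 0.03336 hr


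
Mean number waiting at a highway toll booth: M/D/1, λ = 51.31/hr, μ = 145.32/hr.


ρ = 51.31/145.32 = 0.3531
M/D/1: Lq = ρ²/(2(1−ρ)) = 0.1247/(2·0.6469) = 0.09636

Final: 0.09636


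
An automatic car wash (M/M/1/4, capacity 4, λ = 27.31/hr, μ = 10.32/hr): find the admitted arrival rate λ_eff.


ρ = 2.6463; P_K = (1−ρ)ρ^4/(1−ρ^5) = 0.626947
λ_eff = λ(1 − P_K) = 27.31·(1 − 0.626947) = 27.31·0.373053 = 10.1881 /hr

Final: 10.1881 /hr


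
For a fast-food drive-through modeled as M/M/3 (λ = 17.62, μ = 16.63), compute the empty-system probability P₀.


a = λ/μ = 17.62/16.63 = 1.0595; ρ = a/c = 0.3532
Σ_{k=0}^{2} a^k/k! (terms k=0..2) = 1.00000 + 1.05953 + 0.56130 = 2.62083
Tail: a^3/(3!(1−ρ)) = 1.18944/(6·0.6468) = 0.30648
P₀ = 1/(2.62083 + 0.30648) = 1/2.92732 = 0.341610

Final: 0.341610


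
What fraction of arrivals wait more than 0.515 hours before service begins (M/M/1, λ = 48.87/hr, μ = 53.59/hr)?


ρ = 48.87/53.59 = 0.9119
P(Wq > t) = ρ·e^{−(μ−λ)t} = 0.9119·e^{−2.4308}
= 0.9119·0.087966 = 0.080219

Final: 0.080219


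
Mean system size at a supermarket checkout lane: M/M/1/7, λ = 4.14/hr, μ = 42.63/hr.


ρ = 4.14/42.63 = 0.09711
L = ρ[1 − (K+1)ρ^K + Kρ^(K+1)] / [(1−ρ)(1−ρ^(K+1))]
Numerator: 0.09711·(1 − 8·0.00000008147 + 7·0.000000007912) = 0.097115
Denominator: (0.9029)·(1.000000) = 0.902885
L = 0.097115/0.902885 = 0.1076

Final: 0.1076


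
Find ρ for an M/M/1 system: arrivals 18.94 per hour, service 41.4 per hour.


ρ = λ/μ = 18.94/41.4 = 0.4575

Final: 0.4575


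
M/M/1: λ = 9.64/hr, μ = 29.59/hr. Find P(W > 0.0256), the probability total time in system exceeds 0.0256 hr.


W ~ Exponential(μ−λ) for M/M/1.
μ − λ = 29.59 − 9.64 = 19.9500
P(W > t) = e^{−(μ−λ)t} = e^{−0.5107} = 0.600063

Final: 0.600063


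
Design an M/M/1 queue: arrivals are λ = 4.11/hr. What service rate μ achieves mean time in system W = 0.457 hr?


W = 1/(μ−λ) ⇒ μ − λ = 1/W = 1/0.457 = 2.1882
μ = λ + 1/W = 4.11 + 2.1882 = 6.2982 per hr

Final: 6.2982 /hr


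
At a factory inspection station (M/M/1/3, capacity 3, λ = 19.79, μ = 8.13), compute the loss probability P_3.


ρ = λ/μ = 19.79/8.13 = 2.4342
P_K = (1−ρ)ρ^K/(1−ρ^(K+1)) = (-1.4342·14.423337)/(1 − 35.109205)
= -20.685868/-34.109205 = 0.606460

Final: 0.606460


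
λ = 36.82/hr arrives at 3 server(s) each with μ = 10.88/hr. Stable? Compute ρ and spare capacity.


Total capacity cμ = 3·10.88 = 32.64/hr
ρ = λ/(cμ) = 36.82/32.64 = 1.1281
Stable ⇔ ρ < 1: NO
Spare capacity = cμ − λ = 32.64 − 36.82 = -4.18/hr

Final: ρ = 1.1281; unstable; margin = -4.18/hr


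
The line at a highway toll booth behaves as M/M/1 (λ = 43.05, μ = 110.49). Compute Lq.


ρ = 43.05/110.49 = 0.3896
Lq = ρ²/(1−ρ) = 0.1518/0.6104 = 0.2487

Final: 0.2487


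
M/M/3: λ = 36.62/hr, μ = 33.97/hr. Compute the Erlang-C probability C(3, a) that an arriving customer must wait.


a = λ/μ = 1.0780; ρ = a/3 = 0.3593
P₀ = 0.335012 (from M/M/c formula)
C(c,a) = [a^c/(c!(1−ρ))]·P₀ = [1.25276/(6·0.6407)]·0.335012
= 0.32590·0.335012 = 0.109181

Final: 0.109181


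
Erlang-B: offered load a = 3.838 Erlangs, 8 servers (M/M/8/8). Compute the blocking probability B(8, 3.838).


B(c,a) = (a^c/c!) / Σ_{k=0}^{c} a^k/k!
a^8/8! = 1.167668
Σ terms (k=0..8): 1.00000 + 3.83800 + 7.36512 + 9.42245 + 9.04084 + 6.93975 + 4.43912 + 2.43391 + 1.16767 = 45.646852
B = 1.167668/45.646852 = 0.025580

Final: 0.025580


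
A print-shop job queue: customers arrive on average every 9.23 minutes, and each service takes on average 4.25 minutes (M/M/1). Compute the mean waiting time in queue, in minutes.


λ = 60/9.23 = 6.5005 /hr
μ = 60/4.25 = 14.1176 /hr
ρ = λ/μ = 6.5005/14.1176 = 0.4605
Wq = ρ/(μ−λ) = 0.4605/(14.1176−6.5005) = 0.06045 hr
In minutes: 0.06045·60 = 3.627 min

Final: 3.627 min


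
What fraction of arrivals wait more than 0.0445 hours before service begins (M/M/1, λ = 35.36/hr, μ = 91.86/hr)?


ρ = 35.36/91.86 = 0.3849
P(Wq > t) = ρ·e^{−(μ−λ)t} = 0.3849·e^{−2.5143}
= 0.3849·0.080924 = 0.031150

Final: 0.031150


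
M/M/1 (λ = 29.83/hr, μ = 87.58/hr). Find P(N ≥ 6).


ρ = 29.83/87.58 = 0.3406
P(N ≥ n) = ρ^n = 0.3406^6 = 0.001561

Final: 0.001561


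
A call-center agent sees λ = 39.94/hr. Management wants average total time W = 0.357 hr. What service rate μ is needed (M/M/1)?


W = 1/(μ−λ) ⇒ μ − λ = 1/W = 1/0.357 = 2.8011
μ = λ + 1/W = 39.94 + 2.8011 = 42.7411 per hr

Final: 42.7411 /hr


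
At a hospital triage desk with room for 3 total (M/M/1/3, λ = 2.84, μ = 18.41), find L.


ρ = 2.84/18.41 = 0.1543
L = ρ[1 − (K+1)ρ^K + Kρ^(K+1)] / [(1−ρ)(1−ρ^(K+1))]
Numerator: 0.1543·(1 − 4·0.003671 + 3·0.0005663) = 0.152261
Denominator: (0.8457)·(0.999434) = 0.845257
L = 0.152261/0.845257 = 0.1801

Final: 0.1801


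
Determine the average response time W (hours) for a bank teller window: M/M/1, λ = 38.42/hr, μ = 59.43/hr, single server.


W = 1/(μ−λ) = 1/(59.43 − 38.42) = 1/21.01 = 0.04760 hr

Final: 0.04760 hr


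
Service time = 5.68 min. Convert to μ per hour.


μ = 1/(service time) in consistent units.
1 hour = 60 min, so μ = 60/5.68 = 10.5634 per hour

Final: 10.5634 /hr


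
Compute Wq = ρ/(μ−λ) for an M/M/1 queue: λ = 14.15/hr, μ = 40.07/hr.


ρ = 14.15/40.07 = 0.3531
Wq = ρ/(μ−λ) = 0.3531/(40.07 − 14.15) = 0.3531/25.92 = 0.01362 hr

Final: 0.01362 hr


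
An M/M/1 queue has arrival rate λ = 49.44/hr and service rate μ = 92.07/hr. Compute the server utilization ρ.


ρ = λ/μ = 49.44/92.07 = 0.5370

Final: 0.5370


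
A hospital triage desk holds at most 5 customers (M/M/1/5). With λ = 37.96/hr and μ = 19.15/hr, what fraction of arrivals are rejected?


ρ = λ/μ = 37.96/19.15 = 1.9822
P_K = (1−ρ)ρ^K/(1−ρ^(K+1)) = (-0.9822·30.604630)/(1 − 60.665887)
= -30.061258/-59.665887 = 0.503827

Final: 0.503827


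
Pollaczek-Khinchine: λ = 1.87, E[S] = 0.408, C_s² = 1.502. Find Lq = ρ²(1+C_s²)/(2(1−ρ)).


ρ = λ·E[S] = 1.87·0.408 = 0.7630
Lq = ρ²(1+C_s²)/(2(1−ρ)) = 0.5821·(1+1.502)/(2·0.2370)
= 0.5821·2.5020/0.4741 = 3.07213

Final: 3.07213


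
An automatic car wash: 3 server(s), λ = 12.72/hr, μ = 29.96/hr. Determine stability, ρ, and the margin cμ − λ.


Total capacity cμ = 3·29.96 = 89.88/hr
ρ = λ/(cμ) = 12.72/89.88 = 0.1415
Stable ⇔ ρ < 1: YES
Spare capacity = cμ − λ = 89.88 − 12.72 = 77.16/hr

Final: ρ = 0.1415; stable; margin = 77.16/hr


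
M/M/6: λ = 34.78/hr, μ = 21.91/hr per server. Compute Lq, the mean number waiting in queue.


a = λ/μ = 1.5874; ρ = a/6 = 0.2646
P₀ = 0.204383
Lq = P₀·a^c·ρ / (c!·(1−ρ)²) = 0.204383·16.00012·0.2646/(720·0.54086)
= 0.002222

Final: 0.002222


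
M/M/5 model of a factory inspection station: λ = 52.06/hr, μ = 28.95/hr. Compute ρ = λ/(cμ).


ρ = λ/(cμ) = 52.06/(5·28.95) = 52.06/144.75 = 0.3597

Final: 0.3597


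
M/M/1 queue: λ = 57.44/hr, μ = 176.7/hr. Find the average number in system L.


ρ = λ/μ = 57.44/176.7 = 0.3251
L = ρ/(1−ρ) = 0.3251/(1 − 0.3251) = 0.3251/0.6749 = 0.4816

Final: 0.4816


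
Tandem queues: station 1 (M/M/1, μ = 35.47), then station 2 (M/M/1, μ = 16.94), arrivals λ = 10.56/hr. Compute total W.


Each node sees arrival rate λ = 10.56/hr (tandem ⇒ throughput preserved).
W₁ = 1/(μ₁−λ) = 1/(35.47−10.56) = 0.04014 hr
W₂ = 1/(μ₂−λ) = 1/(16.94−10.56) = 0.15674 hr
W_total = W₁ + W₂ = 0.04014 + 0.15674 = 0.19688 hr

Final: 0.19688 hr


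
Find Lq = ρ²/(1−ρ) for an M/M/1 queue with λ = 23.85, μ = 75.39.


ρ = 23.85/75.39 = 0.3164
Lq = ρ²/(1−ρ) = 0.1001/0.6836 = 0.1464

Final: 0.1464


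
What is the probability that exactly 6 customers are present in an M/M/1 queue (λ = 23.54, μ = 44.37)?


ρ = 23.54/44.37 = 0.5305
P_n = (1−ρ)·ρ^n = (1 − 0.5305)·0.5305^6 = 0.4695·0.022300 = 0.010469

Final: 0.010469


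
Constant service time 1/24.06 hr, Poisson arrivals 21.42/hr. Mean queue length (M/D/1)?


ρ = 21.42/24.06 = 0.8903
M/D/1: Lq = ρ²/(2(1−ρ)) = 0.7926/(2·0.1097) = 3.61168

Final: 3.61168


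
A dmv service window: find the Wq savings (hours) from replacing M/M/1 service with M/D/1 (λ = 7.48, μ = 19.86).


ρ = 7.48/19.86 = 0.3766
Wq(M/M/1) = ρ/(μ−λ) = 0.3766/12.38 = 0.03042 hr
Wq(M/D/1) = ρ/(2(μ−λ)) = 0.01521 hr
Savings = 0.03042 − 0.01521 = 0.01521 hr

Final: 0.01521 hr


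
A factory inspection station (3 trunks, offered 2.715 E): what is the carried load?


B(3,2.715) = 0.310679 (Erlang-B)
Carried load = a(1 − B) = 2.715·(1 − 0.310679) = 2.715·0.689321 = 1.8715 E

Final: 1.8715 Erlangs


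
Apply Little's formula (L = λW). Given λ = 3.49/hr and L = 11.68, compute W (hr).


W = L/λ = 11.68/3.49 = 3.3467 hr

Final: 3.3467 hr


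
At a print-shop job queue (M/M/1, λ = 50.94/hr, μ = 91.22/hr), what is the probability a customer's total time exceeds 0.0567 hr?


W ~ Exponential(μ−λ) for M/M/1.
μ − λ = 91.22 − 50.94 = 40.2800
P(W > t) = e^{−(μ−λ)t} = e^{−2.2839} = 0.101889

Final: 0.101889
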